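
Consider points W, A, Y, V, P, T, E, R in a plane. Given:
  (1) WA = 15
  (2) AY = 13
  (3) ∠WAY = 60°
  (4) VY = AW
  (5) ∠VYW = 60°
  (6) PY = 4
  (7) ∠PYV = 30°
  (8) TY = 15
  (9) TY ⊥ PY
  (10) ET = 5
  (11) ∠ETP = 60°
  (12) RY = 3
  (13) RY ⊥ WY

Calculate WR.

Step 1: By the law of cosines on triangle WAY: WY² = 15² + 13² − 2·15·13·cos(60°) = 199, so WY = √199.
Step 2: By the law of cosines on triangle WYR: WR² = √199² + 3² − 2·√199·3·cos(90°) = 208, so WR = 4·√13.

Therefore, the length of WR = 4·√13.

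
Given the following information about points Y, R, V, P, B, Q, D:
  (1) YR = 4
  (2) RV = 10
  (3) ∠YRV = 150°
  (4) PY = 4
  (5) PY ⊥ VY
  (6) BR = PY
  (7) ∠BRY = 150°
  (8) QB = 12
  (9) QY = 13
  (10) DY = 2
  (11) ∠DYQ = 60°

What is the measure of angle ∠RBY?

From the given relations: BR = PY = 4.
Step 1: By the law of cosines on triangle BRY: BY² = 4² + 4² − 2·4·4·cos(150°) = 59.71, so BY ≈ 7.73.
Step 2: By the inverse law of cosines on triangle RBY: cos(∠RBY) = (4² + 7.73² − 4²) / (2·4·7.73) = 59.71/61.82 = 0.9659, so ∠RBY = 15°.

Therefore, the measure of angle ∠RBY = 15°.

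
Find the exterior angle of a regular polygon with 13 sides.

Each exterior angle of a regular n-gon is 360 / n.
For n = 13: 360 / 13 = 360/13 degrees.

360/13 degrees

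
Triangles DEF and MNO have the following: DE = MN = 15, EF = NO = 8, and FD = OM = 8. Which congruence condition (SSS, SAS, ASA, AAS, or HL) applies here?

The given information matches SSS: All three pairs of corresponding sides are equal (Side-Side-Side).

SSS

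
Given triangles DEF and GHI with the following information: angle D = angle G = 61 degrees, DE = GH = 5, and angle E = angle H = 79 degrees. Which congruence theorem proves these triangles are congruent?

The given information provides:
angle D = angle G = 61 degrees, DE = GH = 5, and angle E = angle H = 79 degrees
This matches the ASA congruence theorem.
Two pairs of corresponding angles and the included side are equal (Angle-Side-Angle).

ASA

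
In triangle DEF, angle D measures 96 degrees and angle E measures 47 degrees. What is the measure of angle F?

Let angle F = x. Then 96 + 47 + x = 180.
x = 180 - 143 = 37 degrees.

37 degrees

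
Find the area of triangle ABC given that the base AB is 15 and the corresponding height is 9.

Area = (1/2) * base * height
Area = (1/2) * 15 * 9
Area = 135/2

135/2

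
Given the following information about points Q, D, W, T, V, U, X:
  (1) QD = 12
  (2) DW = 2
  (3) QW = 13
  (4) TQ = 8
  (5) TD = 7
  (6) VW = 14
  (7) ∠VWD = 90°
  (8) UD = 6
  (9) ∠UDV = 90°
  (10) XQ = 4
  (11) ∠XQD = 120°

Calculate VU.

Step 1: By the law of cosines on triangle DWV: DV² = 2² + 14² − 2·2·14·cos(90°) = 200, so DV = 10·√2.
Step 2: By the law of cosines on triangle VDU: VU² = (10·√2)² + 6² − 2·10·√2·6·cos(90°) = 236, so VU = 2·√59.

Therefore, the length of VU = 2·√59.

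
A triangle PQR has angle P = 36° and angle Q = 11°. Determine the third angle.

Let angle R = x. Then 36 + 11 + x = 180.
x = 180 - 47 = 133 degrees.

133 degrees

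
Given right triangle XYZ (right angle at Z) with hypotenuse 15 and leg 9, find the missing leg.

YZ = sqrt(15^2 - 9^2) = sqrt(144) = 12

12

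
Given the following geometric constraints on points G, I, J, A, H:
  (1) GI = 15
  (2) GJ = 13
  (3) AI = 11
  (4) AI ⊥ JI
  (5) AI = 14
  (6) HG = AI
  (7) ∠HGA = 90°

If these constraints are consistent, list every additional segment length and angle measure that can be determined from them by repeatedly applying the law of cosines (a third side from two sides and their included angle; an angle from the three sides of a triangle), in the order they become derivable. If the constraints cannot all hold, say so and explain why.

These constraints are not satisfiable: (3) AI = 11 and (5) AI = 14 assign two different lengths to the same segment. No planar figure meets all of them, so nothing further can be derived.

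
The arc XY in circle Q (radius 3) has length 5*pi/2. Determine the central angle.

θ = 360 × 5*pi/2 / (2π × 3) = 150° (rearranging arc length formula).

150°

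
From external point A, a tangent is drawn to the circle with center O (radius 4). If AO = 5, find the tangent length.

The tangent, radius, and line from the external point to the center form a right triangle.
The right angle is where the tangent meets the radius.
By the Pythagorean theorem: tangent² + 4² = 5²
tangent² = 25 - 16 = 9
tangent = 3

3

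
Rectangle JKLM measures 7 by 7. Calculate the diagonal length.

A rectangle's diagonal splits it into two right triangles, with the diagonal as the hypotenuse.
By the Pythagorean theorem, d^2 = 7^2 + 7^2 = 98.
Therefore d = sqrt(98) = 7*sqrt(2).

7*sqrt(2)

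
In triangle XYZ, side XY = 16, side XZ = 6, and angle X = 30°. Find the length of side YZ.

Law of cosines: YZ^2 = 16^2 + 6^2 - 2(16)(6)cos(30°) = 292 - 96*sqrt(3), so YZ = 2*sqrt(73 - 24*sqrt(3)).

2*sqrt(73 - 24*sqrt(3))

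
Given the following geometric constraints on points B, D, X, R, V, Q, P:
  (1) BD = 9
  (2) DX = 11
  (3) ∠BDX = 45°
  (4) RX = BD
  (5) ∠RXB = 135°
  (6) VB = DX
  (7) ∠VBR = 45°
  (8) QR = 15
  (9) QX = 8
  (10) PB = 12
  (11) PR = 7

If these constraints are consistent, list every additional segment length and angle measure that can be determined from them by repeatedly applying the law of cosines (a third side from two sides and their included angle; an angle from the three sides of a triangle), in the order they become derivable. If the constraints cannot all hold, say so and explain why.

The constraints are consistent. Derivable facts, in order:
After 1 step:
- BX ≈ 7.87
- ∠QRX = 26.32°
- ∠QXR = 123.75°
- ∠RQX = 29.93°
After 2 steps:
- BR ≈ 15.6
- ∠BXD = 53.93°
- ∠DBX = 81.07°
After 3 steps:
- RV ≈ 11.03
- ∠BPR = 107.39°
- ∠BRP = 47.25°
- ∠BRX = 20.92°
- ∠PBR = 25.36°
- ∠RBX = 24.08°
After 4 steps:
- ∠BRV = 44.86°
- ∠BVR = 90.14°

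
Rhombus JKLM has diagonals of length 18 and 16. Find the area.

The diagonals of a rhombus divide it into four right triangles.
Each triangle has legs 18/ 2 = 9 and 16/2 = 8, so each has area (1/2)*9*8 = 36.
Four such triangles give total area = (d1 * d2) / 2 = 144.

144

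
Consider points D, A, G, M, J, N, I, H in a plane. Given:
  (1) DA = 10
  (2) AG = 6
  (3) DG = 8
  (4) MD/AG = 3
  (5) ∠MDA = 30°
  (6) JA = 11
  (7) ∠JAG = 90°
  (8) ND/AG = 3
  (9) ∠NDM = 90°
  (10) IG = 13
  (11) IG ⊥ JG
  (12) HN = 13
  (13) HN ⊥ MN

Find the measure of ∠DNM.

From the given relations: ND = 3·AG = 3·6 = 18; MD = 3·AG = 3·6 = 18.
Step 1: By the law of cosines on triangle NDM: NM² = 18² + 18² − 2·18·18·cos(90°) = 648, so NM = 18·√2.
Step 2: By the inverse law of cosines on triangle DNM: cos(∠DNM) = (18² + (18·√2)² − 18²) / (2·18·18·√2) = 648/916.41 = 0.7071, so ∠DNM = 45°.

Therefore, the measure of angle ∠DNM = 45°.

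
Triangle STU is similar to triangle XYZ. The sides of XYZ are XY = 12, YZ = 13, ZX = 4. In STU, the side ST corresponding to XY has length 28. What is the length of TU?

Similar triangles have proportional sides. Setting up the proportion:
ST / XY = TU / YZ
28 / 12 = TU / 13
TU = 13 * 28 / 12 = 91/3.

91/3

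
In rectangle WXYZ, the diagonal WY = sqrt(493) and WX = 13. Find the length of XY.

b = sqrt(d^2 - a^2) = sqrt(493 - 169) = sqrt(324) = 18

18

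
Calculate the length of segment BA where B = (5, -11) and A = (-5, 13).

d = sqrt((-5 - 5)^2 + (13 - -11)^2)
d = sqrt(-10^2 + 24^2)
d = sqrt(100 + 576)
d = sqrt(676) = 26

26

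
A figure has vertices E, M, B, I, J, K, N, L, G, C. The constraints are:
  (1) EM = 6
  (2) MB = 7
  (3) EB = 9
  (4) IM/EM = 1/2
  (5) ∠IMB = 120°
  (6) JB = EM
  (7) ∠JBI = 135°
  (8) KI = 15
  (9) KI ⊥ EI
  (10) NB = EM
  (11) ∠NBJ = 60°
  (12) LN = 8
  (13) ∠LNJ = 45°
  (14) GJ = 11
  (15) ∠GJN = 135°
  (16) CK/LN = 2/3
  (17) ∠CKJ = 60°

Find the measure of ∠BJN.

From the given relations: JB = EM = 6; NB = EM = 6.
Step 1: By the law of cosines on triangle JBN: JN² = 6² + 6² − 2·6·6·cos(60°) = 36, so JN = 6.
Step 2: By the inverse law of cosines on triangle BJN: cos(∠BJN) = (6² + 6² − 6²) / (2·6·6) = 36/72 = 0.5, so ∠BJN = 60°.

Therefore, the measure of angle ∠BJN = 60°.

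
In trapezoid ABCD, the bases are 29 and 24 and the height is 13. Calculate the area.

Area = (29 + 24) * 13 / 2 = 689 / 2 = 689/2

689/2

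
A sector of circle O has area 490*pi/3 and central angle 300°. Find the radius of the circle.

Sector area A = πr² × θ/360, so r² = 360A / (πθ).
r² = 360 × 490*pi/3 / (π × 300)
r² = 196
r = 14

14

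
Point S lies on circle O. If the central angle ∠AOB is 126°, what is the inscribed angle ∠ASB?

Inscribed angle = 126° / 2 = 63° (inscribed angle theorem).

63°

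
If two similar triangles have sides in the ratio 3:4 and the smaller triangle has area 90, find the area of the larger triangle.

For similar figures, the area ratio equals the square of the side ratio.
Side ratio (the smaller triangle to the larger triangle) = 3:4, so area ratio = 3^2:4^2 = 9:16.
If the area of the smaller triangle is 90, then the area of the larger triangle = 90 * (16/9) = 160.

160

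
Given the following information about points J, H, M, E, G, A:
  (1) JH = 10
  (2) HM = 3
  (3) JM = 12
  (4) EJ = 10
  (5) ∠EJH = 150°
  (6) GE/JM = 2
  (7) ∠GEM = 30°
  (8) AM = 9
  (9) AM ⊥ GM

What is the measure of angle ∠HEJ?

Step 1: By the law of cosines on triangle EJH: EH² = 10² + 10² − 2·10·10·cos(150°) = 373.21, so EH ≈ 19.32.
Step 2: By the inverse law of cosines on triangle HEJ: cos(∠HEJ) = (19.32² + 10² − 10²) / (2·19.32·10) = 373.21/386.37 = 0.9659, so ∠HEJ = 15°.

Therefore, the measure of angle ∠HEJ = 15°.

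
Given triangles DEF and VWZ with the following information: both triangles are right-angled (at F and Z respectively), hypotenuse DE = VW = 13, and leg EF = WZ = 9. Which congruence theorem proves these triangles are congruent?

The given information matches HL: The hypotenuse and one leg of two right triangles are equal (Hypotenuse-Leg).

HL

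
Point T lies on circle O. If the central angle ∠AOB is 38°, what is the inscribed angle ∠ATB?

An inscribed angle intercepts an arc from a point on the circle, while the central angle intercepts the same arc from the center.
The inscribed angle is always half the central angle: 38° / 2 = 19°.

19°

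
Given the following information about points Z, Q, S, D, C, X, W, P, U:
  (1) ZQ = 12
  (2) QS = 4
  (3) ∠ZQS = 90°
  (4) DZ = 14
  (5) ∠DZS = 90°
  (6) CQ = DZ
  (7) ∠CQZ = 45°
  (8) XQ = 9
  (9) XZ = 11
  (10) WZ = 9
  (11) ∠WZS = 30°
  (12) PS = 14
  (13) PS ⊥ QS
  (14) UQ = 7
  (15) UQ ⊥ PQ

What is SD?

Step 1: By the law of cosines on triangle ZQS: ZS² = 12² + 4² − 2·12·4·cos(90°) = 160, so ZS = 4·√10.
Step 2: By the law of cosines on triangle SZD: SD² = (4·√10)² + 14² − 2·4·√10·14·cos(90°) = 356, so SD = 2·√89.

Therefore, the length of SD = 2·√89.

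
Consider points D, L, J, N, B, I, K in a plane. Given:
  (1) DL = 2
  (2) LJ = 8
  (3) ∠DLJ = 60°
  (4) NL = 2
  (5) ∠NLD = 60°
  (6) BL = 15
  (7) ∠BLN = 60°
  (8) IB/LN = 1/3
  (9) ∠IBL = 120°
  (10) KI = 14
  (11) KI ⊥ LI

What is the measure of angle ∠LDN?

Step 1: By the law of cosines on triangle DLN: DN² = 2² + 2² − 2·2·2·cos(60°) = 4, so DN = 2.
Step 2: By the inverse law of cosines on triangle LDN: cos(∠LDN) = (2² + 2² − 2²) / (2·2·2) = 4/8 = 0.5, so ∠LDN = 60°.

Therefore, the measure of angle ∠LDN = 60°.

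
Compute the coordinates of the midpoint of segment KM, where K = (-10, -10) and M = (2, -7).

The midpoint is the point halfway along the segment.
Move half the horizontal distance: -10 + (2 - -10)/2 = -10 + 12/2 = -4
Move half the vertical distance: -10 + (-7 - -10)/2 = -10 + 3/2 = -17/2
Midpoint = (-4, -17/2)

(-4, -17/2)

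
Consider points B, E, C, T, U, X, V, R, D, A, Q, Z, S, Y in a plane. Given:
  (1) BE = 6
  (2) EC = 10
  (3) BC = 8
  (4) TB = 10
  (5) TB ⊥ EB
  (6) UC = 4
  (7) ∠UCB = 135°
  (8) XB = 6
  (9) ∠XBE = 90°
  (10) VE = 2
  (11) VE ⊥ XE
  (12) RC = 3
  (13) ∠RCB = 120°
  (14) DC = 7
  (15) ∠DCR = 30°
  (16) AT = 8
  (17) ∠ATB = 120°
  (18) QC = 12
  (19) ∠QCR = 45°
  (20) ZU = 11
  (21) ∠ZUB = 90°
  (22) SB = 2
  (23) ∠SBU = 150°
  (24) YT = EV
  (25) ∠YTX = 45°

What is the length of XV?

Step 1: By the law of cosines on triangle EBX: EX² = 6² + 6² − 2·6·6·cos(90°) = 72, so EX = 6·√2.
Step 2: By the law of cosines on triangle XEV: XV² = (6·√2)² + 2² − 2·6·√2·2·cos(90°) = 76, so XV = 2·√19.

Therefore, the length of XV = 2·√19.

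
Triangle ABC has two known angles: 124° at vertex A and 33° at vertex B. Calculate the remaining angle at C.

Let angle C = x. Then 124 + 33 + x = 180.
x = 180 - 157 = 23 degrees.

23 degrees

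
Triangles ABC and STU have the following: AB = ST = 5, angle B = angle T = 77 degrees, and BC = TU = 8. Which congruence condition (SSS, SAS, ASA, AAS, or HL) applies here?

The given information matches SAS: Two pairs of corresponding sides and the included angle are equal (Side-Angle-Side).

SAS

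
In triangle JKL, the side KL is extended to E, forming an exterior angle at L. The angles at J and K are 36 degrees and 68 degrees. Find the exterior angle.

Exterior angle = 36 + 68 = 104 degrees (exterior angle theorem).

104 degrees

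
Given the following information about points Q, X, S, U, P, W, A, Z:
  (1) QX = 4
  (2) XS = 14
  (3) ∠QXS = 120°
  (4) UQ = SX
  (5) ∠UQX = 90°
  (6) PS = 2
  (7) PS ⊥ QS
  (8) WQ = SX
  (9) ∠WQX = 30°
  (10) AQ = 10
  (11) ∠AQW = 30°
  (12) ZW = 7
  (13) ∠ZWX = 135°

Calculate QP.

Step 1: By the law of cosines on triangle SXQ: SQ² = 14² + 4² − 2·14·4·cos(120°) = 268, so SQ = 2·√67.
Step 2: By the law of cosines on triangle QSP: QP² = (2·√67)² + 2² − 2·2·√67·2·cos(90°) = 272, so QP = 4·√17.

Therefore, the length of QP = 4·√17.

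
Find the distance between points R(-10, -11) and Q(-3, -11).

d = sqrt((7)^2 + (0)^2) = sqrt(49) = 7

7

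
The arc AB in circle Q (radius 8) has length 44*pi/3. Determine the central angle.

The full circumference is 2πr = 16*pi.
The arc is 44*pi/3 / 16*pi = 11/12 of the full circle.
So the central angle = 11/12 × 360° = 330°.

330°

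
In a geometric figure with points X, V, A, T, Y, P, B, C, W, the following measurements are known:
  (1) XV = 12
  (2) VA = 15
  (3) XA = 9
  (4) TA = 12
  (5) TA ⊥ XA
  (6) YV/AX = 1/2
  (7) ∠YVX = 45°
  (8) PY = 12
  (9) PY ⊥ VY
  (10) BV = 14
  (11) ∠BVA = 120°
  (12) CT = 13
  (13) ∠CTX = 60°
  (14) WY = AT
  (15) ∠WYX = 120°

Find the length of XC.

Step 1: By the law of cosines on triangle XAT: XT² = 9² + 12² − 2·9·12·cos(90°) = 225, so XT = 15.
Step 2: By the law of cosines on triangle XTC: XC² = 15² + 13² − 2·15·13·cos(60°) = 199, so XC = √199.

Therefore, the length of XC = √199.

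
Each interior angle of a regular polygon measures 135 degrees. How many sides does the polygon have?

Each interior angle of a regular n-gon is (n - 2) * 180 / n.
Setting this equal to 135:
(n - 2) * 180 / n = 135
Each exterior angle = 180 - 135 = 45 degrees.
Since exterior angles sum to 360: n = 360 / 45 = 8.

8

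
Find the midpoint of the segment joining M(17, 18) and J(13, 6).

The midpoint is the average of the coordinates:
x: (17 + 13)/2 = 15
y: (18 + 6)/2 = 12
Midpoint = (15, 12)

(15, 12)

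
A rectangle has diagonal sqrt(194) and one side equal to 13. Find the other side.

The diagonal of a rectangle forms a right triangle with the two sides.
Rearranging the Pythagorean theorem: missing side = sqrt(d^2 - known^2).
= sqrt(194 - 169) = sqrt(25) = 5.

5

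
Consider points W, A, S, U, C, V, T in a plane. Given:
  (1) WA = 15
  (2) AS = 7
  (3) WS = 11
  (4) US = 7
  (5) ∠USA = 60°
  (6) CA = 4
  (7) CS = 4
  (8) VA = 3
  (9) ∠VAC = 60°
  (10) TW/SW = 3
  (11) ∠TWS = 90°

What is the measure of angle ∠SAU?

Step 1: By the law of cosines on triangle ASU: AU² = 7² + 7² − 2·7·7·cos(60°) = 49, so AU = 7.
Step 2: By the inverse law of cosines on triangle SAU: cos(∠SAU) = (7² + 7² − 7²) / (2·7·7) = 49/98 = 0.5, so ∠SAU = 60°.

Therefore, the measure of angle ∠SAU = 60°.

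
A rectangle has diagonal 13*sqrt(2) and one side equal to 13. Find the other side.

b = sqrt(d^2 - a^2) = sqrt(338 - 169) = sqrt(169) = 13

13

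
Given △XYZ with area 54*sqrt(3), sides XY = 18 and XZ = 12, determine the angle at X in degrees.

From the SAS area formula Area = (1/2)ab sin(C), rearranging gives sin(C) = 2*Area/(ab).
sin(C) = 2 * 54*sqrt(3) / (216) = sqrt(3)/2.
Therefore C = arcsin(sqrt(3)/2) = 60°.
Since sin(180° - C) = sin(C), the obtuse angle 120° gives the same area, so C = 60° or C = 120°.

60° or 120°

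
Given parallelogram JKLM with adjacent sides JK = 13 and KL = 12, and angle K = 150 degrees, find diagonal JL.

Using the law of cosines:
d^2 = 13^2 + 12^2 - 2(13)(12)cos(150 degrees)
d^2 = 169 + 144 - 312*-sqrt(3)/2
d^2 = 156*sqrt(3) + 313
d = sqrt(156*sqrt(3) + 313)

sqrt(156*sqrt(3) + 313)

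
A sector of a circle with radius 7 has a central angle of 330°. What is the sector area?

Sector area = πr² × θ/360
= π × 7² × 11/12
= π × 49 × 11/12
= 539*pi/12

539*pi/12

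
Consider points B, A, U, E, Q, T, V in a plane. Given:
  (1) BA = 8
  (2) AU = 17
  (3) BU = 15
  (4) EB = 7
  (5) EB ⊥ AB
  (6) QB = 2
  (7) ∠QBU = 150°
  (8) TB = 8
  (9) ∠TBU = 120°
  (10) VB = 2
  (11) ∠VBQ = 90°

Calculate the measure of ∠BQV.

Step 1: By the law of cosines on triangle QBV: QV² = 2² + 2² − 2·2·2·cos(90°) = 8, so QV = 2·√2.
Step 2: By the inverse law of cosines on triangle BQV: cos(∠BQV) = (2² + (2·√2)² − 2²) / (2·2·2·√2) = 8/11.31 = 0.7071, so ∠BQV = 45°.

Therefore, the measure of angle ∠BQV = 45°.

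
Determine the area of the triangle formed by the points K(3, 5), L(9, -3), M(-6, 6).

Using the Shoelace formula for a triangle:
Area = (1/2)|x0(y1 - y2) + x1(y2 - y0) + x2(y0 - y1)|
Area = (1/2)|3(-3 - 6) + 9(6 - 5) + -6(5 - -3)|
Area = (1/2)|-27 + 9 + -48|
Area = (1/2)|-66|
Area = (1/2)(66)
Area = 33

33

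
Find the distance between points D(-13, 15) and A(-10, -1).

The horizontal distance is |-10 - -13| = 3 and the vertical distance is |-1 - 15| = 16.
By the Pythagorean theorem, d = sqrt(3^2 + 16^2) = sqrt(265).

sqrt(265)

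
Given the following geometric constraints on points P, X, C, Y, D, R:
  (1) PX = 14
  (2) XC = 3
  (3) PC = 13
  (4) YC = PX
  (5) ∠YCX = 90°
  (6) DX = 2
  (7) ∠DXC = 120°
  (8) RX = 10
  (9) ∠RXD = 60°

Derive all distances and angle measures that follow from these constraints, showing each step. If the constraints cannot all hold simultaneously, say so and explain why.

The constraints are consistent.

From the given relations:
  YC = PX = 14

Step 1: From XC = 3, CY = 14, and ∠XCY = 90°, by the law of cosines:
  XY² = XC² + CY² - 2·XC·CY·cos(90°) = 9 + 196 - 0 = 205
  XY ≈ 14.32

Step 2: From CX = 3, XD = 2, and ∠CXD = 120°, by the law of cosines:
  CD² = CX² + XD² - 2·CX·XD·cos(120°) = 9 + 4 + 6 = 19
  CD = √19

Step 3: From DX = 2, XR = 10, and ∠DXR = 60°, by the law of cosines:
  DR² = DX² + XR² - 2·DX·XR·cos(60°) = 4 + 100 - 20 = 84
  DR = 2·√21

Step 4: From PC = 13, PX = 14, CX = 3, by the inverse law of cosines:
  cos(∠CPX) = (PC² + PX² - CX²) / (2·PC·PX)
  ∠CPX = 12.03°

Step 5: From XC = 3, XP = 14, CP = 13, by the inverse law of cosines:
  cos(∠CXP) = (XC² + XP² - CP²) / (2·XC·XP)
  ∠CXP = 64.62°

Step 6: From CP = 13, CX = 3, PX = 14, by the inverse law of cosines:
  cos(∠PCX) = (CP² + CX² - PX²) / (2·CP·CX)
  ∠PCX = 103.34°

Step 7: From XC = 3, XY = 14.32, CY = 14, by the inverse law of cosines:
  cos(∠CXY) = (XC² + XY² - CY²) / (2·XC·XY)
  ∠CXY = 77.91°

Step 8: From CD = √19, CX = 3, DX = 2, by the inverse law of cosines:
  cos(∠DCX) = (CD² + CX² - DX²) / (2·CD·CX)
  ∠DCX = 23.41°

Step 9: From YC = 14, YX = 14.32, CX = 3, by the inverse law of cosines:
  cos(∠CYX) = (YC² + YX² - CX²) / (2·YC·YX)
  ∠CYX = 12.09°

Step 10: From DC = √19, DX = 2, CX = 3, by the inverse law of cosines:
  cos(∠CDX) = (DC² + DX² - CX²) / (2·DC·DX)
  ∠CDX = 36.59°

Step 11: From DR = 2·√21, DX = 2, RX = 10, by the inverse law of cosines:
  cos(∠RDX) = (DR² + DX² - RX²) / (2·DR·DX)
  ∠RDX = 109.11°

Step 12: From RD = 2·√21, RX = 10, DX = 2, by the inverse law of cosines:
  cos(∠DRX) = (RD² + RX² - DX²) / (2·RD·RX)
  ∠DRX = 10.89°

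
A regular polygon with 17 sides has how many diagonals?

Total line segments between 17 vertices = C(17,2) = 136.
Subtract the 17 sides: 136 - 17 = 119 diagonals.

119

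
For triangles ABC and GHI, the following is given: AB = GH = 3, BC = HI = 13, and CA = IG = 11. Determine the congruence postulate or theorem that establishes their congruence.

The given information matches SSS: All three pairs of corresponding sides are equal (Side-Side-Side).

SSS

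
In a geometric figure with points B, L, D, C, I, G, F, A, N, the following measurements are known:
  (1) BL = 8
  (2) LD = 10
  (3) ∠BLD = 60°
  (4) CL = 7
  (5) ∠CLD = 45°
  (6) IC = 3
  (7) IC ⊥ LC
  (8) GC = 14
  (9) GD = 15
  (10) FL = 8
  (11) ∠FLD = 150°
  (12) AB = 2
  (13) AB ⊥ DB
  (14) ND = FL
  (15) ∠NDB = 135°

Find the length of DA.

Step 1: By the law of cosines on triangle BLD: BD² = 8² + 10² − 2·8·10·cos(60°) = 84, so BD = 2·√21.
Step 2: By the law of cosines on triangle DBA: DA² = (2·√21)² + 2² − 2·2·√21·2·cos(90°) = 88, so DA = 2·√22.

Therefore, the length of DA = 2·√22.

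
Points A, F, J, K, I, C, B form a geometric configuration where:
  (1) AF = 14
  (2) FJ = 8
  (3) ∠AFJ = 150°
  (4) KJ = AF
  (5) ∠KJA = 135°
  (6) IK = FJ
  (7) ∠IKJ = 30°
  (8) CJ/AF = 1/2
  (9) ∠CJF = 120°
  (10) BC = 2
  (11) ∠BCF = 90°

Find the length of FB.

From the given relations: CJ = 1/2·AF = 1/2·14 = 7.
Step 1: By the law of cosines on triangle FJC: FC² = 8² + 7² − 2·8·7·cos(120°) = 169, so FC = 13.
Step 2: By the law of cosines on triangle FCB: FB² = 13² + 2² − 2·13·2·cos(90°) = 173, so FB = √173.

Therefore, the length of FB = √173.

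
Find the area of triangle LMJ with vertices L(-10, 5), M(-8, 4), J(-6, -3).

The Shoelace formula computes the area from vertex coordinates by summing cross products.
For vertices (-10,5), (-8,4), (-6,-3):
Signed sum = -10*4 - -8*5 + -8*-3 - -6*4 + -6*5 - -10*-3
= 0 + 48 + -60 = -12
Area = (1/2)|-12| = 6.

6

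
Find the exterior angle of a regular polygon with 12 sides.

Each exterior angle of a regular n-gon is 360 / n.
For n = 12: 360 / 12 = 30 degrees.

30 degrees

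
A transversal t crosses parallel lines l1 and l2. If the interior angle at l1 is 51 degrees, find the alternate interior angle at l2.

Alternate interior angles lie on opposite sides of the transversal, between the parallel lines.
By the alternate interior angle theorem, they are equal: 51 degrees.

51 degrees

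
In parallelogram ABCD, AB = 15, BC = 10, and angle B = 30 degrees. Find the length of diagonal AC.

Law of cosines: d^2 = 15^2 + 10^2 - 2(15)(10)cos(30°) = 325 - 150*sqrt(3), so d = 5*sqrt(13 - 6*sqrt(3)).

5*sqrt(13 - 6*sqrt(3))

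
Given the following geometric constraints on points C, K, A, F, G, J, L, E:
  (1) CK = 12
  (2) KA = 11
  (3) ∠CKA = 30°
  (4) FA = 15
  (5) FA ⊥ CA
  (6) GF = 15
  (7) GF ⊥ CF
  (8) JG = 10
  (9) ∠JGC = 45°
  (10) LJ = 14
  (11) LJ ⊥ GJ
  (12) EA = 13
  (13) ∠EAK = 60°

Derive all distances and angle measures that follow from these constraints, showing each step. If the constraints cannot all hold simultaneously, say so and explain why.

The constraints are consistent.

Step 1: From CK = 12, KA = 11, and ∠CKA = 30°, by the law of cosines:
  CA² = CK² + KA² - 2·CK·KA·cos(30°) = 144 + 121 - 228.6 = 36.37
  CA ≈ 6.03

Step 2: From KA = 11, AE = 13, and ∠KAE = 60°, by the law of cosines:
  KE² = KA² + AE² - 2·KA·AE·cos(60°) = 121 + 169 - 143 = 147
  KE = 7·√3

Step 3: From GJ = 10, JL = 14, and ∠GJL = 90°, by the law of cosines:
  GL² = GJ² + JL² - 2·GJ·JL·cos(90°) = 100 + 196 - 0 = 296
  GL = 2·√74

Step 4: From CA = 6.03, AF = 15, and ∠CAF = 90°, by the law of cosines:
  CF² = CA² + AF² - 2·CA·AF·cos(90°) = 36.37 + 225 - 0 = 261.4
  CF ≈ 16.17

Step 5: From CA = 6.03, CK = 12, AK = 11, by the inverse law of cosines:
  cos(∠ACK) = (CA² + CK² - AK²) / (2·CA·CK)
  ∠ACK = 65.78°

Step 6: From KA = 11, KE = 7·√3, AE = 13, by the inverse law of cosines:
  cos(∠AKE) = (KA² + KE² - AE²) / (2·KA·KE)
  ∠AKE = 68.21°

Step 7: From AC = 6.03, AK = 11, CK = 12, by the inverse law of cosines:
  cos(∠CAK) = (AC² + AK² - CK²) / (2·AC·AK)
  ∠CAK = 84.22°

Step 8: From GJ = 10, GL = 2·√74, JL = 14, by the inverse law of cosines:
  cos(∠JGL) = (GJ² + GL² - JL²) / (2·GJ·GL)
  ∠JGL = 54.46°

Step 9: From LG = 2·√74, LJ = 14, GJ = 10, by the inverse law of cosines:
  cos(∠GLJ) = (LG² + LJ² - GJ²) / (2·LG·LJ)
  ∠GLJ = 35.54°

Step 10: From EA = 13, EK = 7·√3, AK = 11, by the inverse law of cosines:
  cos(∠AEK) = (EA² + EK² - AK²) / (2·EA·EK)
  ∠AEK = 51.79°

Step 11: From CF = 16.17, FG = 15, and ∠CFG = 90°, by the law of cosines:
  CG² = CF² + FG² - 2·CF·FG·cos(90°) = 261.4 + 225 - 0 = 486.4
  CG ≈ 22.05

Step 12: From CA = 6.03, CF = 16.17, AF = 15, by the inverse law of cosines:
  cos(∠ACF) = (CA² + CF² - AF²) / (2·CA·CF)
  ∠ACF = 68.1°

Step 13: From FA = 15, FC = 16.17, AC = 6.03, by the inverse law of cosines:
  cos(∠AFC) = (FA² + FC² - AC²) / (2·FA·FC)
  ∠AFC = 21.9°

Step 14: From CG = 22.05, GJ = 10, and ∠CGJ = 45°, by the law of cosines:
  CJ² = CG² + GJ² - 2·CG·GJ·cos(45°) = 486.4 + 100 - 311.9 = 274.5
  CJ ≈ 16.57

Step 15: From CF = 16.17, CG = 22.05, FG = 15, by the inverse law of cosines:
  cos(∠FCG) = (CF² + CG² - FG²) / (2·CF·CG)
  ∠FCG = 42.86°

Step 16: From GC = 22.05, GF = 15, CF = 16.17, by the inverse law of cosines:
  cos(∠CGF) = (GC² + GF² - CF²) / (2·GC·GF)
  ∠CGF = 47.14°

Step 17: From CG = 22.05, CJ = 16.57, GJ = 10, by the inverse law of cosines:
  cos(∠GCJ) = (CG² + CJ² - GJ²) / (2·CG·CJ)
  ∠GCJ = 25.26°

Step 18: From JC = 16.57, JG = 10, CG = 22.05, by the inverse law of cosines:
  cos(∠CJG) = (JC² + JG² - CG²) / (2·JC·JG)
  ∠CJG = 109.74°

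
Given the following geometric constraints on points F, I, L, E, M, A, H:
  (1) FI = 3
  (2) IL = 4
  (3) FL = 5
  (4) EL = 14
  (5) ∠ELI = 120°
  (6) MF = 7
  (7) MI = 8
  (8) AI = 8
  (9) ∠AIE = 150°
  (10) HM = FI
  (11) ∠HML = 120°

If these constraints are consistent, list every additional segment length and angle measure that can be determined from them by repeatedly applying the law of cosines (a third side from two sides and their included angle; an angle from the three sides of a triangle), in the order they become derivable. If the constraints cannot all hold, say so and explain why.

The constraints are consistent. Derivable facts, in order:
After 1 step:
- IE = 2·√67
- ∠FIL = 90°
- ∠FIM = 60°
- ∠FLI = 36.87°
- ∠FMI = 21.79°
- ∠IFL = 53.13°
- ∠IFM = 98.21°
After 2 steps:
- EA ≈ 23.64
- ∠EIL = 47.78°
- ∠IEL = 12.22°
After 3 steps:
- ∠AEI = 9.74°
- ∠EAI = 20.26°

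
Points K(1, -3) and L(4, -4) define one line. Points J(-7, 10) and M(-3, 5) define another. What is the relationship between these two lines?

Slope of line 1: m1 = (-4 - -3)/(4 - 1) = -1/3 = -1/3
Slope of line 2: m2 = (5 - 10)/(-3 - -7) = -5/4 = -5/4
m1 != m2 and m1*m2 = 5/12 != -1. Neither.

Neither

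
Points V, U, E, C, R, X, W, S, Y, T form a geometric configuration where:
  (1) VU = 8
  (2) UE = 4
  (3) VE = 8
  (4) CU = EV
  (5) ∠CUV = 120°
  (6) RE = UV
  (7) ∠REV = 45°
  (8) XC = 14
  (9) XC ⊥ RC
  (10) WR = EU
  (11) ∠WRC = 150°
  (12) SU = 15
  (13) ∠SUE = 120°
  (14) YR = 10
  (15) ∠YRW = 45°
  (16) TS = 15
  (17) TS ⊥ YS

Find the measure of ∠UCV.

From the given relations: CU = EV = 8.
Step 1: By the law of cosines on triangle CUV: CV² = 8² + 8² − 2·8·8·cos(120°) = 192, so CV = 8·√3.
Step 2: By the inverse law of cosines on triangle UCV: cos(∠UCV) = (8² + (8·√3)² − 8²) / (2·8·8·√3) = 192/221.7 = 0.866, so ∠UCV = 30°.

Therefore, the measure of angle ∠UCV = 30°.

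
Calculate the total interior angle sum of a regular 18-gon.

The sum of interior angles of an n-sided polygon is (n - 2) * 180.
For n = 18: (18 - 2) * 180 = 16 * 180 = 2880 degrees.

2880 degrees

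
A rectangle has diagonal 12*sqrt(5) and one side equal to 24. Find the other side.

The diagonal of a rectangle forms a right triangle with the two sides.
Rearranging the Pythagorean theorem: missing side = sqrt(d^2 - known^2).
= sqrt(720 - 576) = sqrt(144) = 12.

12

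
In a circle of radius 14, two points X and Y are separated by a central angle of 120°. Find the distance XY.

Drop a perpendicular from the center to the chord, bisecting both the chord and the central angle.
Each half-chord = r sin(θ/2) = 14 sin(60°).
The full chord = 2 × 14 × sin(60°) = 14*sqrt(3).

14*sqrt(3)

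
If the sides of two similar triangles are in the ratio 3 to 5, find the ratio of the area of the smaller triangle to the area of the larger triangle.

The ratio of areas of similar triangles equals the square of the side ratio.
Side ratio = 3:5
Area ratio = (3/5)^2 = 9/25 = 9:25

9:25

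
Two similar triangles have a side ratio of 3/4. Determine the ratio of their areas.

The ratio of areas of similar triangles equals the square of the side ratio.
Side ratio = 3:4
Area ratio = (3/4)^2 = 9/16 = 9:16

9:16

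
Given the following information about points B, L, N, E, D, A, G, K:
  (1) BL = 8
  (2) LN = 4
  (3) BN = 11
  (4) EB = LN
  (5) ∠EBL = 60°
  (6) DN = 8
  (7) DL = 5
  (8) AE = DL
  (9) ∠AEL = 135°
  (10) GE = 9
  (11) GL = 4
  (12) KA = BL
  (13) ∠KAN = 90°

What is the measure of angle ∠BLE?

From the given relations: EB = LN = 4.
Step 1: By the law of cosines on triangle LBE: LE² = 8² + 4² − 2·8·4·cos(60°) = 48, so LE = 4·√3.
Step 2: By the inverse law of cosines on triangle BLE: cos(∠BLE) = (8² + (4·√3)² − 4²) / (2·8·4·√3) = 96/110.85 = 0.866, so ∠BLE = 30°.

Therefore, the measure of angle ∠BLE = 30°.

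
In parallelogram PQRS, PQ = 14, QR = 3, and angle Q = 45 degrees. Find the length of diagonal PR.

Using the law of cosines:
d^2 = 14^2 + 3^2 - 2(14)(3)cos(45 degrees)
d^2 = 196 + 9 - 84*sqrt(2)/2
d^2 = 205 - 42*sqrt(2)
d = sqrt(205 - 42*sqrt(2))

sqrt(205 - 42*sqrt(2))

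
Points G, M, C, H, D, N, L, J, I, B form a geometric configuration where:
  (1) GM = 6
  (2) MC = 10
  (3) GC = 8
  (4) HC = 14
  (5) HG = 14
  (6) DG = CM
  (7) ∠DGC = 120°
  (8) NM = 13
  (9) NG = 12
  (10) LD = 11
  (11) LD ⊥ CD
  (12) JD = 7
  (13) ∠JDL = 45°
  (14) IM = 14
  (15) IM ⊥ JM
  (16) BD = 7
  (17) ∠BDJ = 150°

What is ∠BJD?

Step 1: By the law of cosines on triangle JDB: JB² = 7² + 7² − 2·7·7·cos(150°) = 182.87, so JB ≈ 13.52.
Step 2: By the inverse law of cosines on triangle BJD: cos(∠BJD) = (13.52² + 7² − 7²) / (2·13.52·7) = 182.87/189.32 = 0.9659, so ∠BJD = 15°.

Therefore, the measure of angle ∠BJD = 15°.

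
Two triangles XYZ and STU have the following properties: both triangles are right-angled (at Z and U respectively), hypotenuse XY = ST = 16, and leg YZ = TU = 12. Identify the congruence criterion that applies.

The given information matches HL: The hypotenuse and one leg of two right triangles are equal (Hypotenuse-Leg).

HL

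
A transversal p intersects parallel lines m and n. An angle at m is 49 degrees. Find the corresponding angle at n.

Corresponding angles are equal: 49 degrees.

49 degrees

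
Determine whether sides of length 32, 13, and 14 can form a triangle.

No.
The triangle inequality is violated: 13 + 14 = 27 ≤ 32.
These lengths cannot form a triangle.

No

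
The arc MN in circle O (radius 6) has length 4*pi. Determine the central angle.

Arc length L = 2πr × θ/360, so θ = 360L / (2πr).
θ = 360 × 4*pi / (2π × 6)
θ = 120°
θ = 120°

120°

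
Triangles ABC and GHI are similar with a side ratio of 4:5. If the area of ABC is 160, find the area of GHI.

Area ratio = (4/5)^2 = 16/25. Area of GHI = 160 * 25/16 = 250.

250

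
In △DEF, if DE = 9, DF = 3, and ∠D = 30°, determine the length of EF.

Law of cosines: EF^2 = 9^2 + 3^2 - 2(9)(3)cos(30°) = 90 - 27*sqrt(3), so EF = 3*sqrt(10 - 3*sqrt(3)).

3*sqrt(10 - 3*sqrt(3))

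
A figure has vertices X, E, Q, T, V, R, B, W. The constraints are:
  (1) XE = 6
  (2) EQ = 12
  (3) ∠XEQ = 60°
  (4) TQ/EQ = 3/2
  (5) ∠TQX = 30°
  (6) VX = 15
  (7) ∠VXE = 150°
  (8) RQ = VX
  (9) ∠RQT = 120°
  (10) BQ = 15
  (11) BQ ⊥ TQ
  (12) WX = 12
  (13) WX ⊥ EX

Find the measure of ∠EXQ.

Step 1: By the law of cosines on triangle XEQ: XQ² = 6² + 12² − 2·6·12·cos(60°) = 108, so XQ = 6·√3.
Step 2: By the inverse law of cosines on triangle EXQ: cos(∠EXQ) = (6² + (6·√3)² − 12²) / (2·6·6·√3) = 0/124.71 = 0, so ∠EXQ = 90°.

Therefore, the measure of angle ∠EXQ = 90°.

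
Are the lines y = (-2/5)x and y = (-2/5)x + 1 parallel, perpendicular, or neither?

Slope of line 1: m1 = -2/5
Slope of line 2: m2 = -2/5
m1 = m2, so the lines are parallel.

Parallel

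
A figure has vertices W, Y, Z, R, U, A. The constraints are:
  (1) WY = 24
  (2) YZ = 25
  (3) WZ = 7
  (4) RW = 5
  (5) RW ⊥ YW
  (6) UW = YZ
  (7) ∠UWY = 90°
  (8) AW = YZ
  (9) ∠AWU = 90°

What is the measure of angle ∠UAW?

From the given relations: AW = YZ = 25; UW = YZ = 25.
Step 1: By the law of cosines on triangle AWU: AU² = 25² + 25² − 2·25·25·cos(90°) = 1250, so AU ≈ 35.36.
Step 2: By the inverse law of cosines on triangle UAW: cos(∠UAW) = (35.36² + 25² − 25²) / (2·35.36·25) = 1250/1767.77 = 0.7071, so ∠UAW = 45°.

Therefore, the measure of angle ∠UAW = 45°.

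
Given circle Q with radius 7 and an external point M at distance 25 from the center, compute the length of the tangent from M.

tangent = √(d² - r²) = √(25² - 7²) = √(625 - 49) = √576 = 24

24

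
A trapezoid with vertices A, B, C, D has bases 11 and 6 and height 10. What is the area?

Area = (11 + 6) * 10 / 2 = 170 / 2 = 85

85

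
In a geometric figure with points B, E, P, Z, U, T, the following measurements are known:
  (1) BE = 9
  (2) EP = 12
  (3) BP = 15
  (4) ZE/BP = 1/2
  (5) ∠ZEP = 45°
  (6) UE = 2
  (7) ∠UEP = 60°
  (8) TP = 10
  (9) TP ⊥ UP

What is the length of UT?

Step 1: By the law of cosines on triangle UEP: UP² = 2² + 12² − 2·2·12·cos(60°) = 124, so UP = 2·√31.
Step 2: By the law of cosines on triangle UPT: UT² = (2·√31)² + 10² − 2·2·√31·10·cos(90°) = 224, so UT = 4·√14.

Therefore, the length of UT = 4·√14.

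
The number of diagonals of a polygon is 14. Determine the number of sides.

Using d = n(n - 3)/2, we solve 14 = n(n - 3)/2.
So n(n - 3) = 28.
Testing n = 7: 7 * 4 = 28 = 28. Correct.
The polygon has 7 sides.

7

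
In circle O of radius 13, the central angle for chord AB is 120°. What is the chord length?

Drop a perpendicular from the center to the chord, bisecting both the chord and the central angle.
Each half-chord = r sin(θ/2) = 13 sin(60°).
The full chord = 2 × 13 × sin(60°) = 13*sqrt(3).

13*sqrt(3)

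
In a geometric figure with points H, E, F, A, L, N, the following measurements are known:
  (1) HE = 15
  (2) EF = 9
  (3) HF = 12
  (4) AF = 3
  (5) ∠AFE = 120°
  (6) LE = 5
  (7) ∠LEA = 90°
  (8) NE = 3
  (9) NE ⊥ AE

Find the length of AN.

Step 1: By the law of cosines on triangle EFA: EA² = 9² + 3² − 2·9·3·cos(120°) = 117, so EA = 3·√13.
Step 2: By the law of cosines on triangle AEN: AN² = (3·√13)² + 3² − 2·3·√13·3·cos(90°) = 126, so AN = 3·√14.

Therefore, the length of AN = 3·√14.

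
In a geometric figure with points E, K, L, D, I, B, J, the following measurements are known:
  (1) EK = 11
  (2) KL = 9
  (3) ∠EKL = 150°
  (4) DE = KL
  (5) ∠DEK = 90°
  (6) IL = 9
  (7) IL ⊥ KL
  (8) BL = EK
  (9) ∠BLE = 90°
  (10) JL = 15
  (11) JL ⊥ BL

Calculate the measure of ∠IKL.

Step 1: By the law of cosines on triangle KLI: KI² = 9² + 9² − 2·9·9·cos(90°) = 162, so KI = 9·√2.
Step 2: By the inverse law of cosines on triangle IKL: cos(∠IKL) = ((9·√2)² + 9² − 9²) / (2·9·√2·9) = 162/229.1 = 0.7071, so ∠IKL = 45°.

Therefore, the measure of angle ∠IKL = 45°.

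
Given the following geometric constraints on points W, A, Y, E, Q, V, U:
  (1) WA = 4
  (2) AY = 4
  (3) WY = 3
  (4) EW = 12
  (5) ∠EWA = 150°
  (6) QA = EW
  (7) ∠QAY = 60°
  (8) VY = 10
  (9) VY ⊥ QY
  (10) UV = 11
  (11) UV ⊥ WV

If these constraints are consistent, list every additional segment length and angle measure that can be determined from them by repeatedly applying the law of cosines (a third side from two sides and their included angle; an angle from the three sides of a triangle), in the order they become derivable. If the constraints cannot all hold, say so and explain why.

The constraints are consistent. Derivable facts, in order:
After 1 step:
- AE ≈ 15.59
- YQ = 4·√7
- ∠AWY = 67.98°
- ∠AYW = 67.98°
- ∠WAY = 44.05°
After 2 steps:
- QV = 2·√53
- ∠AEW = 7.37°
- ∠AQY = 19.11°
- ∠AYQ = 100.89°
- ∠EAW = 22.63°
After 3 steps:
- ∠QVY = 46.62°
- ∠VQY = 43.38°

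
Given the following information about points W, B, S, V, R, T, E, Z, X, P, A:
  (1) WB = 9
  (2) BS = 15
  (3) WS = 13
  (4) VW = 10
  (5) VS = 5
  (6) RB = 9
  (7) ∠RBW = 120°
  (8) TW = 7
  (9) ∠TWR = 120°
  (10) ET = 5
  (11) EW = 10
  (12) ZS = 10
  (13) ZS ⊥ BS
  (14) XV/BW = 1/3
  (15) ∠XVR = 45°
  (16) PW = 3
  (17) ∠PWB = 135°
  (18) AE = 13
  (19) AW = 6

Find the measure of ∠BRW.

Step 1: By the law of cosines on triangle RBW: RW² = 9² + 9² − 2·9·9·cos(120°) = 243, so RW = 9·√3.
Step 2: By the inverse law of cosines on triangle BRW: cos(∠BRW) = (9² + (9·√3)² − 9²) / (2·9·9·√3) = 243/280.59 = 0.866, so ∠BRW = 30°.

Therefore, the measure of angle ∠BRW = 30°.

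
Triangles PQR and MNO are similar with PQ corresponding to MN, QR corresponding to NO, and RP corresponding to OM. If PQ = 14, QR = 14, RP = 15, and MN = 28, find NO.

Since the triangles are similar, the ratio of corresponding sides is constant.
Scale factor k = MN / PQ = 28 / 14 = 2
NO = k * QR = 2 * 14 = 28

28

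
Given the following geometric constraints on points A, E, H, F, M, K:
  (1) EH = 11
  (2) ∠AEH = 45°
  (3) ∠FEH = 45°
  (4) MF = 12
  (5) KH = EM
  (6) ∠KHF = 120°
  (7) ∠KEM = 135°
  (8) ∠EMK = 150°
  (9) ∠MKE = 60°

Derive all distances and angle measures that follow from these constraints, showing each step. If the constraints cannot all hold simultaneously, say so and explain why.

These constraints are not satisfiable: (7), (8) and (9) are the three interior angles of triangle KEM, which must sum to 180°, but 135° + 150° + 60° = 345°. No planar figure meets all of them, so nothing further can be derived.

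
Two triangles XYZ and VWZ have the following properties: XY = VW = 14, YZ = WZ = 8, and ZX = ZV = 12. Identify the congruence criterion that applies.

Consider the given information: XY = VW = 14, YZ = WZ = 8, and ZX = ZV = 12
This is not SAS or AAS: SAS requires two sides and the included angle between them. AAS requires two angles and a non-included side.
The correct criterion is SSS. All three pairs of corresponding sides are equal (Side-Side-Side).

SSS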